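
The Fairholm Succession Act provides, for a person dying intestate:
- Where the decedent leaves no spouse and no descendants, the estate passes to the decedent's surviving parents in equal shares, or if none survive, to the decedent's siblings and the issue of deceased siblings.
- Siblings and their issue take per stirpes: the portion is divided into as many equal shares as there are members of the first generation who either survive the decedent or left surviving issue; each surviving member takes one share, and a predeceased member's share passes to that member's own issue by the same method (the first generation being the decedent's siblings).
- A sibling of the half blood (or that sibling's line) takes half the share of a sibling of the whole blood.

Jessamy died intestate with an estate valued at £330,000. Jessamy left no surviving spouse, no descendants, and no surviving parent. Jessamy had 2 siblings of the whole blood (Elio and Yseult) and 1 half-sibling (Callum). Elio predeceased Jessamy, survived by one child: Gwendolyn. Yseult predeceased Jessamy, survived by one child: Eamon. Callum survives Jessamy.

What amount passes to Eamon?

The entire £330,000 passes to the siblings and their issue.
Counting each half-blood sibling's line as half a unit, there are 5/2 units in £330,000, so one unit is £132,000. Whole-blood lines (Elio and Yseult) take £132,000 each; half-blood lines (Callum) take £66,000 each.
Elio's share (£132,000) passes entirely to Gwendolyn.
Yseult's share (£132,000) passes entirely to Eamon.

Eamon receives £132,000.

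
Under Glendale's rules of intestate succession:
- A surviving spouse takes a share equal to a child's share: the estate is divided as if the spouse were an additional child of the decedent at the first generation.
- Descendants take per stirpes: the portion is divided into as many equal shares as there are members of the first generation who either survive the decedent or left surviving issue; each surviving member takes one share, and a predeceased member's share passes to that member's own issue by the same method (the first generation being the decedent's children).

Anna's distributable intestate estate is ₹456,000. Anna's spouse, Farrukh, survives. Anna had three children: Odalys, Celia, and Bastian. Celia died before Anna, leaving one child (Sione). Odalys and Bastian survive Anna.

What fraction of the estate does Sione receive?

Sione receives 1/4 of the estate.

The spouse counts as an additional share at the children's level, so there are 4 primary shares of ₹114,000. Farrukh takes one such share (₹114,000).
The children's combined portion (₹342,000) is divided into 3 shares of ₹114,000: Odalys and Bastian each take ₹114,000; Celia's ₹114,000 share passes to Celia's issue.
Celia's share (₹114,000) passes entirely to Sione.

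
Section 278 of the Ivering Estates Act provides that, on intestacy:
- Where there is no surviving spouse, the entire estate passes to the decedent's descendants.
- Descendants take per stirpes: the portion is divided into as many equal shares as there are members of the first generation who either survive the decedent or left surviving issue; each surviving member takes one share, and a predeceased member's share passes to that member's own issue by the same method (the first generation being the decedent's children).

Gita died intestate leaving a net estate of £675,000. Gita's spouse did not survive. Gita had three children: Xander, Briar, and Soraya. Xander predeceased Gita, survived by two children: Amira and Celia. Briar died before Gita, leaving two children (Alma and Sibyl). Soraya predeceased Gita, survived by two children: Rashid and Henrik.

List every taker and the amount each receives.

Amira: £112,500; Celia: £112,500; Alma: £112,500; Sibyl: £112,500; Rashid: £112,500; Henrik: £112,500

The entire £675,000 passes to the descendants.
That amount (£675,000) is divided into 3 shares of £225,000: Xander's £225,000 share passes to Xander's issue; Briar's £225,000 share passes to Briar's issue; Soraya's £225,000 share passes to Soraya's issue.
Xander's share (£225,000) is divided into 2 shares of £112,500: Amira and Celia each take £112,500.
Briar's share (£225,000) is divided into 2 shares of £112,500: Alma and Sibyl each take £112,500.
Soraya's share (£225,000) is divided into 2 shares of £112,500: Rashid and Henrik each take £112,500.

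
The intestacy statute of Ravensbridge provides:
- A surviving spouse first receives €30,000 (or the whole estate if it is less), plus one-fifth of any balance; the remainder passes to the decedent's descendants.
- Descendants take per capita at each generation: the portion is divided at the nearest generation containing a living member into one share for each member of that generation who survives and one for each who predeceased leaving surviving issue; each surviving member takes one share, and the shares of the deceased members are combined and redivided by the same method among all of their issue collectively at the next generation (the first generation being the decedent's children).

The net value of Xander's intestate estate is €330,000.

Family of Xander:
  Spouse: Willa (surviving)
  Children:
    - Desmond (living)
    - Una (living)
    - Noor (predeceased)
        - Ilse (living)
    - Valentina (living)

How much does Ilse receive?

Willa first takes €30,000, leaving a balance of €300,000. Willa then takes one-fifth of the balance (€60,000), for a total of €90,000. The remaining €240,000 passes to the descendants.
The descendants' portion (€240,000) is divided at the children's generation into 4 shares of €60,000. Desmond, Una, and Valentina each take €60,000. The remaining share for the deceased Noor (€60,000) is carried to the next generation.
That pool (€60,000) passes entirely to Ilse, the sole taker at the grandchildren's generation.

Ilse receives €60,000.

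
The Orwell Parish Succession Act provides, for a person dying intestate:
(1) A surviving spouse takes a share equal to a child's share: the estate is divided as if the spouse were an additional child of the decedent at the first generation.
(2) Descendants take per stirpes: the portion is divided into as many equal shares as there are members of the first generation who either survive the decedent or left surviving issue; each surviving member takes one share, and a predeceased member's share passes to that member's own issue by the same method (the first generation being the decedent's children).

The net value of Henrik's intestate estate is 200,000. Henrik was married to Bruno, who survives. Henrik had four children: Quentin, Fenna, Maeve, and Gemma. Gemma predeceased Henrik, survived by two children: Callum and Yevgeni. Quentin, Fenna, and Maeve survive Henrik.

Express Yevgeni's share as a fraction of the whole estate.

The spouse counts as an additional share at the children's level, so there are 5 primary shares of 40,000. Bruno takes one such share (40,000).
The children's combined portion (160,000) is divided into 4 shares of 40,000: Quentin, Fenna, and Maeve each take 40,000; Gemma's 40,000 share passes to Gemma's issue.
Gemma's share (40,000) is divided into 2 shares of 20,000: Callum and Yevgeni each take 20,000.

Yevgeni receives 1/10 of the estate.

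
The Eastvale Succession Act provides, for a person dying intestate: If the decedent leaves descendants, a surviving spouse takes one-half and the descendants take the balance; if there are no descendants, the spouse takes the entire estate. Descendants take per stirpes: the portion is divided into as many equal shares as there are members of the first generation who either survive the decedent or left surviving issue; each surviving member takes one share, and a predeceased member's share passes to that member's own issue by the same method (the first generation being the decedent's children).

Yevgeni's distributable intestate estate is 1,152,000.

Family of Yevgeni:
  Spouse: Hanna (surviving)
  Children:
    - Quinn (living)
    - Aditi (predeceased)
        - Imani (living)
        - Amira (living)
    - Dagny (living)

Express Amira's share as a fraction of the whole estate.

Hanna takes one-half of 1,152,000 = 576,000. The remaining 576,000 passes to the descendants.
The descendants' portion (576,000) is divided into 3 shares of 192,000: Quinn and Dagny each take 192,000; Aditi's 192,000 share passes to Aditi's issue.
Aditi's share (192,000) is divided into 2 shares of 96,000: Imani and Amira each take 96,000.

Amira receives 1/12 of the estate.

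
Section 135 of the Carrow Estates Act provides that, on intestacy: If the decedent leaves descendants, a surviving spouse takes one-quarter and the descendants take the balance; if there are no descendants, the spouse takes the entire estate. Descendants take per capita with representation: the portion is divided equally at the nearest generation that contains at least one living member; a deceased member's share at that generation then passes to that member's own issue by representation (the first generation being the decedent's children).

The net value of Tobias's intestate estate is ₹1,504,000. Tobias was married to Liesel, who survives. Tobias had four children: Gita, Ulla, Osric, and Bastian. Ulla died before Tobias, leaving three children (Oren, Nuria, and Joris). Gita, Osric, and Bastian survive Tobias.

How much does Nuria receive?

Liesel takes one-quarter of ₹1,504,000 = ₹376,000. The remaining ₹1,128,000 passes to the descendants.
The descendants' portion (₹1,128,000) is divided into 4 shares of ₹282,000: Gita, Osric, and Bastian each take ₹282,000; Ulla's ₹282,000 share passes to Ulla's issue.
Ulla's share (₹282,000) is divided into 3 shares of ₹94,000: Oren, Nuria, and Joris each take ₹94,000.

Nuria receives ₹94,000.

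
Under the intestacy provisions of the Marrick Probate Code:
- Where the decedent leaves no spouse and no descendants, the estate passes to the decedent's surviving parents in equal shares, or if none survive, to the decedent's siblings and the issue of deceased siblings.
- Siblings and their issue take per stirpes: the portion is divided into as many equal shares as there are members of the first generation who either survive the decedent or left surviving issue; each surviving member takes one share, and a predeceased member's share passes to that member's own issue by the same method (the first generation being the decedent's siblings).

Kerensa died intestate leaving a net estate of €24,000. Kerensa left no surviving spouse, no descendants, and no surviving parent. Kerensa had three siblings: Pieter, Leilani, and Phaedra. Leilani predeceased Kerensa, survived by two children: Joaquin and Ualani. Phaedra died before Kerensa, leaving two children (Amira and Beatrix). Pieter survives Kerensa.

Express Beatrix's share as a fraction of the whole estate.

The entire €24,000 passes to the siblings and their issue.
That amount (€24,000) is divided into 3 shares of €8,000: Pieter takes €8,000; Leilani's €8,000 share passes to Leilani's issue; Phaedra's €8,000 share passes to Phaedra's issue.
Leilani's share (€8,000) is divided into 2 shares of €4,000: Joaquin and Ualani each take €4,000.
Phaedra's share (€8,000) is divided into 2 shares of €4,000: Amira and Beatrix each take €4,000.

Beatrix receives 1/6 of the estate.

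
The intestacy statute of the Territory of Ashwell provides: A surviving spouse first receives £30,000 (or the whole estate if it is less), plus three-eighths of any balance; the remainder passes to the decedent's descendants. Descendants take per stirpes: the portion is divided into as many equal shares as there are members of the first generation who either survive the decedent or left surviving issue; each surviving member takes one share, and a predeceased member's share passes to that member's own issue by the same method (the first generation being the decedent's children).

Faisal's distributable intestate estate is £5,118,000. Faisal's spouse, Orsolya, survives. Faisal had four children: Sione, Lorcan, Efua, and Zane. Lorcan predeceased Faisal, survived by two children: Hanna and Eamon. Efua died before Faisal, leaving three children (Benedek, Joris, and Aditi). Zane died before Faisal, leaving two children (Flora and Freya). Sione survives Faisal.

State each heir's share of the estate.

Orsolya first takes £30,000, leaving a balance of £5,088,000. Orsolya then takes three-eighths of the balance (£1,908,000), for a total of £1,938,000. The remaining £3,180,000 passes to the descendants.
The descendants' portion (£3,180,000) is divided into 4 shares of £795,000: Sione takes £795,000; Lorcan's £795,000 share passes to Lorcan's issue; Efua's £795,000 share passes to Efua's issue; Zane's £795,000 share passes to Zane's issue.
Lorcan's share (£795,000) is divided into 2 shares of £397,500: Hanna and Eamon each take £397,500.
Efua's share (£795,000) is divided into 3 shares of £265,000: Benedek, Joris, and Aditi each take £265,000.
Zane's share (£795,000) is divided into 2 shares of £397,500: Flora and Freya each take £397,500.

Orsolya: £1,938,000; Sione: £795,000; Hanna: £397,500; Eamon: £397,500; Benedek: £265,000; Joris: £265,000; Aditi: £265,000; Flora: £397,500; Freya: £397,500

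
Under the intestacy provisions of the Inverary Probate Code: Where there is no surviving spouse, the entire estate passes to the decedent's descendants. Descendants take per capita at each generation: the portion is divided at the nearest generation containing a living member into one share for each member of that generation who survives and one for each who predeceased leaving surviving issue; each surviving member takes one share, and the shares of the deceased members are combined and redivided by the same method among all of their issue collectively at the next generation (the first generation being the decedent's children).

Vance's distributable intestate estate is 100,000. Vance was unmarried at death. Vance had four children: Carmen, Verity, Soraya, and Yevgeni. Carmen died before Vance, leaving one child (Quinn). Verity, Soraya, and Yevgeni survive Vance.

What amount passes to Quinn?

The entire 100,000 passes to the descendants.
That amount (100,000) is divided at the children's generation into 4 shares of 25,000. Verity, Soraya, and Yevgeni each take 25,000. The remaining share for the deceased Carmen (25,000) is carried to the next generation.
That pool (25,000) passes entirely to Quinn, the sole taker at the grandchildren's generation.

Quinn receives 25,000.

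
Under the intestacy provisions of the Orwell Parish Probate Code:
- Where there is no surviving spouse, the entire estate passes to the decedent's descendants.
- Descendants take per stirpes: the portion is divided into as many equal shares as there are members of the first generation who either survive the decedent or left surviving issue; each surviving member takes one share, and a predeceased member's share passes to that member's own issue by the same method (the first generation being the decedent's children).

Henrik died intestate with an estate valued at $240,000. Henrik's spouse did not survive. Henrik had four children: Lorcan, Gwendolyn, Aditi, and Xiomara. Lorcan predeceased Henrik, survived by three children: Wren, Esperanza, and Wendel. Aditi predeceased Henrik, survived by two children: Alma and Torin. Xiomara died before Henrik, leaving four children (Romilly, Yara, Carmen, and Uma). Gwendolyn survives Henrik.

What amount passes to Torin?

The entire $240,000 passes to the descendants.
That amount ($240,000) is divided into 4 shares of $60,000: Gwendolyn takes $60,000; Lorcan's $60,000 share passes to Lorcan's issue; Aditi's $60,000 share passes to Aditi's issue; Xiomara's $60,000 share passes to Xiomara's issue.
Lorcan's share ($60,000) is divided into 3 shares of $20,000: Wren, Esperanza, and Wendel each take $20,000.
Aditi's share ($60,000) is divided into 2 shares of $30,000: Alma and Torin each take $30,000.
Xiomara's share ($60,000) is divided into 4 shares of $15,000: Romilly, Yara, Carmen, and Uma each take $15,000.

Torin receives $30,000.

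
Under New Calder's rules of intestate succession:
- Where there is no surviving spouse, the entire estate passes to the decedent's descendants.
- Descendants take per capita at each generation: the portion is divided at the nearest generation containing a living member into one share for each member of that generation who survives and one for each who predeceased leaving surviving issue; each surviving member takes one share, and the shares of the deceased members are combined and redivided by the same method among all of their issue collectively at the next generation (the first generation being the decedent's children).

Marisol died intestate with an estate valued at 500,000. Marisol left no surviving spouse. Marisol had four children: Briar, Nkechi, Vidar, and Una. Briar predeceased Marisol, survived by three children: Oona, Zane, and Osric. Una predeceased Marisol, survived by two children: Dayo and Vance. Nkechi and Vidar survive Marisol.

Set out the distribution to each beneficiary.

The entire 500,000 passes to the descendants.
That amount (500,000) is divided at the children's generation into 4 shares of 125,000. Nkechi and Vidar each take 125,000. The 2 shares of the deceased (Briar and Una) are combined into a pool of 250,000.
That pool (250,000) is divided at the grandchildren's generation equally among Oona, Zane, Osric, Dayo, and Vance: 50,000 each.

Oona: 50,000; Zane: 50,000; Osric: 50,000; Nkechi: 125,000; Vidar: 125,000; Dayo: 50,000; Vance: 50,000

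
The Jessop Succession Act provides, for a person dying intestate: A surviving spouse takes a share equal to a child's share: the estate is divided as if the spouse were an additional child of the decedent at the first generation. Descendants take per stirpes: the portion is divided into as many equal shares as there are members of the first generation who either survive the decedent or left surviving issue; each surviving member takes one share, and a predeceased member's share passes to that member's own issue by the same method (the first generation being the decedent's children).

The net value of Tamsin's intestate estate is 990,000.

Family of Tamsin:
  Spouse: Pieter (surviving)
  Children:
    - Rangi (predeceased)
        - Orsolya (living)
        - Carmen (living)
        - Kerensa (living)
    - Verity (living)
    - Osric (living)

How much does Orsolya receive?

The spouse counts as an additional share at the children's level, so there are 4 primary shares of 247,500. Pieter takes one such share (247,500).
The children's combined portion (742,500) is divided into 3 shares of 247,500: Verity and Osric each take 247,500; Rangi's 247,500 share passes to Rangi's issue.
Rangi's share (247,500) is divided into 3 shares of 82,500: Orsolya, Carmen, and Kerensa each take 82,500.

Orsolya receives 82,500.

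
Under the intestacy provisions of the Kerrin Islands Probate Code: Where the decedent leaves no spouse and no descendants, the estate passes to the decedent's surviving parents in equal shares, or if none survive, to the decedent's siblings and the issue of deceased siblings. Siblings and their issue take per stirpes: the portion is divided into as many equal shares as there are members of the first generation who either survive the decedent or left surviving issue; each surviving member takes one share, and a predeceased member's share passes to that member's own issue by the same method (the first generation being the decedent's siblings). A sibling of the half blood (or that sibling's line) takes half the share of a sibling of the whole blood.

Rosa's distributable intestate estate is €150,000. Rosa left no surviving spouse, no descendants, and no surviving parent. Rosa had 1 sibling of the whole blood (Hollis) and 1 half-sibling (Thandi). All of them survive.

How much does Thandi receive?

The entire €150,000 passes to the siblings and their issue.
Counting each half-blood sibling's line as half a unit, there are 3/2 units in €150,000, so one unit is €100,000. Whole-blood lines (Hollis) take €100,000 each; half-blood lines (Thandi) take €50,000 each.

Thandi receives €50,000.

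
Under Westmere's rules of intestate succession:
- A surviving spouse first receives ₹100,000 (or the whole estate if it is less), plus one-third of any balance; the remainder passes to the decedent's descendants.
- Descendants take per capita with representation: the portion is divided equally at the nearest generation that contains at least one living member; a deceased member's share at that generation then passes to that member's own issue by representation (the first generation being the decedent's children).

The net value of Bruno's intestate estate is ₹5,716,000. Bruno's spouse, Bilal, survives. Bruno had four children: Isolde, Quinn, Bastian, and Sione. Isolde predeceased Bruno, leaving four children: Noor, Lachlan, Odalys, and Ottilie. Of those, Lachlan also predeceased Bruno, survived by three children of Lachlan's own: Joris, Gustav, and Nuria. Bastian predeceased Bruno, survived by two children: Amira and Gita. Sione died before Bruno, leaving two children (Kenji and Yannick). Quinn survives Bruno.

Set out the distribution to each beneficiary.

Bilal first takes ₹100,000, leaving a balance of ₹5,616,000. Bilal then takes one-third of the balance (₹1,872,000), for a total of ₹1,972,000. The remaining ₹3,744,000 passes to the descendants.
The descendants' portion (₹3,744,000) is divided into 4 shares of ₹936,000: Quinn takes ₹936,000; Isolde's ₹936,000 share passes to Isolde's issue; Bastian's ₹936,000 share passes to Bastian's issue; Sione's ₹936,000 share passes to Sione's issue.
Isolde's share (₹936,000) is divided into 4 shares of ₹234,000: Noor, Odalys, and Ottilie each take ₹234,000; Lachlan's ₹234,000 share passes to Lachlan's issue.
Lachlan's share (₹234,000) is divided into 3 shares of ₹78,000: Joris, Gustav, and Nuria each take ₹78,000.
Bastian's share (₹936,000) is divided into 2 shares of ₹468,000: Amira and Gita each take ₹468,000.
Sione's share (₹936,000) is divided into 2 shares of ₹468,000: Kenji and Yannick each take ₹468,000.

Bilal: ₹1,972,000; Noor: ₹234,000; Joris: ₹78,000; Gustav: ₹78,000; Nuria: ₹78,000; Odalys: ₹234,000; Ottilie: ₹234,000; Quinn: ₹936,000; Amira: ₹468,000; Gita: ₹468,000; Kenji: ₹468,000; Yannick: ₹468,000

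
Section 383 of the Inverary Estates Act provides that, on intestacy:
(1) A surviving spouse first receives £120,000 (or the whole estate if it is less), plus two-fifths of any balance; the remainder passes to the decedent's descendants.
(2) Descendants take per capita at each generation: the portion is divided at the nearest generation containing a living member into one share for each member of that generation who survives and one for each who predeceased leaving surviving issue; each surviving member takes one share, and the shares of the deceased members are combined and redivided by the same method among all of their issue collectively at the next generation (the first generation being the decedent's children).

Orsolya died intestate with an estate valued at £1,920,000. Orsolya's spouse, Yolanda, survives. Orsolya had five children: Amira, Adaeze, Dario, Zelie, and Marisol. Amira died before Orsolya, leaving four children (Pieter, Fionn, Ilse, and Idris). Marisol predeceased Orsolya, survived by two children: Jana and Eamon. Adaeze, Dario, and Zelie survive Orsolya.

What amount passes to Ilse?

Yolanda first takes £120,000, leaving a balance of £1,800,000. Yolanda then takes two-fifths of the balance (£720,000), for a total of £840,000. The remaining £1,080,000 passes to the descendants.
The descendants' portion (£1,080,000) is divided at the children's generation into 5 shares of £216,000. Adaeze, Dario, and Zelie each take £216,000. The 2 shares of the deceased (Amira and Marisol) are combined into a pool of £432,000.
That pool (£432,000) is divided at the grandchildren's generation equally among Pieter, Fionn, Ilse, Idris, Jana, and Eamon: £72,000 each.

Ilse receives £72,000.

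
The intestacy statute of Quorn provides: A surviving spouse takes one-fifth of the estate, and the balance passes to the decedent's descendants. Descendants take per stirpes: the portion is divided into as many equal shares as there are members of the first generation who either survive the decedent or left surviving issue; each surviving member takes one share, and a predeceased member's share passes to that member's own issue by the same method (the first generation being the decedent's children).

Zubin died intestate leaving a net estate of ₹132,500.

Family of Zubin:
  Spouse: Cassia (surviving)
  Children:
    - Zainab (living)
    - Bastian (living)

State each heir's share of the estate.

Cassia takes one-fifth of ₹132,500 = ₹26,500. The remaining ₹106,000 passes to the descendants.
The descendants' portion (₹106,000) is divided into 2 shares of ₹53,000: Zainab and Bastian each take ₹53,000.

Cassia: ₹26,500; Zainab: ₹53,000; Bastian: ₹53,000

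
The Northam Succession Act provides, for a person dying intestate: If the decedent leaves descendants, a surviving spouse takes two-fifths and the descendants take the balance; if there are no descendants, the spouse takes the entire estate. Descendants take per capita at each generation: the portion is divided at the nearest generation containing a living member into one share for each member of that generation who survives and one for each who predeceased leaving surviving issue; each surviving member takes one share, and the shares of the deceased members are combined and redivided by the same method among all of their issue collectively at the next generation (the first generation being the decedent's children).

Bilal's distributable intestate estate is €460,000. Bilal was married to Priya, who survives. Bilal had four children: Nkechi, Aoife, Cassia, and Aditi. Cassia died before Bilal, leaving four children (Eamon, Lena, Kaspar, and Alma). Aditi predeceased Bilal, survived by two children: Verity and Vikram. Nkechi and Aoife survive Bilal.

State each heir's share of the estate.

Priya: €184,000; Nkechi: €69,000; Aoife: €69,000; Eamon: €23,000; Lena: €23,000; Kaspar: €23,000; Alma: €23,000; Verity: €23,000; Vikram: €23,000

Priya takes two-fifths of €460,000 = €184,000. The remaining €276,000 passes to the descendants.
The descendants' portion (€276,000) is divided at the children's generation into 4 shares of €69,000. Nkechi and Aoife each take €69,000. The 2 shares of the deceased (Cassia and Aditi) are combined into a pool of €138,000.
That pool (€138,000) is divided at the grandchildren's generation equally among Eamon, Lena, Kaspar, Alma, Verity, and Vikram: €23,000 each.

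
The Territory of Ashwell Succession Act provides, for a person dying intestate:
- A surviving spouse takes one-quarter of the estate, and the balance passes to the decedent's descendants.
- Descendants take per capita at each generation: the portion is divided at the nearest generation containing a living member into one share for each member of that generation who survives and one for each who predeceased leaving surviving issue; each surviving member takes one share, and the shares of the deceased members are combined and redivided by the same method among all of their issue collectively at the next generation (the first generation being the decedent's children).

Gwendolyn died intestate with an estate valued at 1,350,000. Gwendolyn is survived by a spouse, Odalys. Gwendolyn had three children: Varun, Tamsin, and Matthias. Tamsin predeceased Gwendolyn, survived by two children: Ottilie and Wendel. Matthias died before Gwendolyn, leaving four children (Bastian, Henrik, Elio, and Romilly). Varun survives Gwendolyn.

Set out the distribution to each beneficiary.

Odalys: 337,500; Varun: 337,500; Ottilie: 112,500; Wendel: 112,500; Bastian: 112,500; Henrik: 112,500; Elio: 112,500; Romilly: 112,500

Odalys takes one-quarter of 1,350,000 = 337,500. The remaining 1,012,500 passes to the descendants.
The descendants' portion (1,012,500) is divided at the children's generation into 3 shares of 337,500. Varun takes 337,500. The 2 shares of the deceased (Tamsin and Matthias) are combined into a pool of 675,000.
That pool (675,000) is divided at the grandchildren's generation equally among Ottilie, Wendel, Bastian, Henrik, Elio, and Romilly: 112,500 each.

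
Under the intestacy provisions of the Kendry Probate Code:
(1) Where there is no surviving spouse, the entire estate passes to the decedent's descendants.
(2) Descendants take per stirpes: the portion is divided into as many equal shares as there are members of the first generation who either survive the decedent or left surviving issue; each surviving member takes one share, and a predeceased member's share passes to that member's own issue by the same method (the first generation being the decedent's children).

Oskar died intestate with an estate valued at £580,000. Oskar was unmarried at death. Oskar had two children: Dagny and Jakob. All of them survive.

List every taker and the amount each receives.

The entire £580,000 passes to the descendants.
That amount (£580,000) is divided into 2 shares of £290,000: Dagny and Jakob each take £290,000.

Dagny: £290,000; Jakob: £290,000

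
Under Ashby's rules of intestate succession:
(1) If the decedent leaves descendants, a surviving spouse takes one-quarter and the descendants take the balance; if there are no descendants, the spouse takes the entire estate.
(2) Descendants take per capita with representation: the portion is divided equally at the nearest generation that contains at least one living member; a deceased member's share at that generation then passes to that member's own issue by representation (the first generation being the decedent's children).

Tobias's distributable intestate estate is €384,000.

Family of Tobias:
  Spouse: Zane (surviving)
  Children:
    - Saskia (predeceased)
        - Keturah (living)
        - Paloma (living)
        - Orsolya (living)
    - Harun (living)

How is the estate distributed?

Zane takes one-quarter of €384,000 = €96,000. The remaining €288,000 passes to the descendants.
The descendants' portion (€288,000) is divided into 2 shares of €144,000: Harun takes €144,000; Saskia's €144,000 share passes to Saskia's issue.
Saskia's share (€144,000) is divided into 3 shares of €48,000: Keturah, Paloma, and Orsolya each take €48,000.

Zane: €96,000; Keturah: €48,000; Paloma: €48,000; Orsolya: €48,000; Harun: €144,000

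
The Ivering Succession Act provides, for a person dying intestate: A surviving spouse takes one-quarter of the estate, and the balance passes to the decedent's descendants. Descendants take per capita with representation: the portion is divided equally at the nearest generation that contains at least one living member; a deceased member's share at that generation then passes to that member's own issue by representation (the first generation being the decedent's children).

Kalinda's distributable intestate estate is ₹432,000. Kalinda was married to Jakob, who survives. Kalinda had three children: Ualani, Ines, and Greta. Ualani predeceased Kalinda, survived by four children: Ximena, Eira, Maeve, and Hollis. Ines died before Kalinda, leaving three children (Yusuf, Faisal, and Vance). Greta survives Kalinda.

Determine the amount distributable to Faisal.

Faisal receives ₹36,000.

Jakob takes one-quarter of ₹432,000 = ₹108,000. The remaining ₹324,000 passes to the descendants.
The descendants' portion (₹324,000) is divided into 3 shares of ₹108,000: Greta takes ₹108,000; Ualani's ₹108,000 share passes to Ualani's issue; Ines's ₹108,000 share passes to Ines's issue.
Ualani's share (₹108,000) is divided into 4 shares of ₹27,000: Ximena, Eira, Maeve, and Hollis each take ₹27,000.
Ines's share (₹108,000) is divided into 3 shares of ₹36,000: Yusuf, Faisal, and Vance each take ₹36,000.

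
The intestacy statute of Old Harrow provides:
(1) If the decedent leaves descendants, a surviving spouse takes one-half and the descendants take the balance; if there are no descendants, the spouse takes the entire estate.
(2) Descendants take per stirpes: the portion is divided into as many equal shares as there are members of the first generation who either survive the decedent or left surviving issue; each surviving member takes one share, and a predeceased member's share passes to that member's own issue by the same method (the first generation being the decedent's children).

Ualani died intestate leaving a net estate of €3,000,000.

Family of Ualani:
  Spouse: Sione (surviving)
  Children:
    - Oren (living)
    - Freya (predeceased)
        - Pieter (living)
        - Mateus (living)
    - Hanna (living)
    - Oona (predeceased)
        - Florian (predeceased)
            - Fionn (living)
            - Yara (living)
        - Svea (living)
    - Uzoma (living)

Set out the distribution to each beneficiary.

Sione takes one-half of €3,000,000 = €1,500,000. The remaining €1,500,000 passes to the descendants.
The descendants' portion (€1,500,000) is divided into 5 shares of €300,000: Oren, Hanna, and Uzoma each take €300,000; Freya's €300,000 share passes to Freya's issue; Oona's €300,000 share passes to Oona's issue.
Freya's share (€300,000) is divided into 2 shares of €150,000: Pieter and Mateus each take €150,000.
Oona's share (€300,000) is divided into 2 shares of €150,000: Svea takes €150,000; Florian's €150,000 share passes to Florian's issue.
Florian's share (€150,000) is divided into 2 shares of €75,000: Fionn and Yara each take €75,000.

Sione: €1,500,000; Oren: €300,000; Pieter: €150,000; Mateus: €150,000; Hanna: €300,000; Fionn: €75,000; Yara: €75,000; Svea: €150,000; Uzoma: €300,000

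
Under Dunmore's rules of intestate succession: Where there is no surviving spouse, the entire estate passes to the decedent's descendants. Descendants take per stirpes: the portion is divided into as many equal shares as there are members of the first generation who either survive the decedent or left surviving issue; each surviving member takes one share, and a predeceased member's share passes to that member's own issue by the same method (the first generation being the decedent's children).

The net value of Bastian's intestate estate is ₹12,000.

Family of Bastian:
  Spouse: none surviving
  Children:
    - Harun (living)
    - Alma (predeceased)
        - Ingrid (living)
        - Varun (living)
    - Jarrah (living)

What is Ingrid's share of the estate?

The entire ₹12,000 passes to the descendants.
That amount (₹12,000) is divided into 3 shares of ₹4,000: Harun and Jarrah each take ₹4,000; Alma's ₹4,000 share passes to Alma's issue.
Alma's share (₹4,000) is divided into 2 shares of ₹2,000: Ingrid and Varun each take ₹2,000.

Ingrid receives ₹2,000.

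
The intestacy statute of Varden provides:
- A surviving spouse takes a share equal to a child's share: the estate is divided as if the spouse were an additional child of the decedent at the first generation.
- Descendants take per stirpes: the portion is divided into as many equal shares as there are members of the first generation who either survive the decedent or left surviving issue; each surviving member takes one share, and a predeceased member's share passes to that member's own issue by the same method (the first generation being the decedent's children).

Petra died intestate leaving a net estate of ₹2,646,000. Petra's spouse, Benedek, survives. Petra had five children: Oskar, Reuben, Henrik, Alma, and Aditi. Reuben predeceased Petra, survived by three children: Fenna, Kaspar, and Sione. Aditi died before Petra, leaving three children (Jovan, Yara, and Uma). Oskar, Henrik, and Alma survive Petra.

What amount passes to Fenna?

The spouse counts as an additional share at the children's level, so there are 6 primary shares of ₹441,000. Benedek takes one such share (₹441,000).
The children's combined portion (₹2,205,000) is divided into 5 shares of ₹441,000: Oskar, Henrik, and Alma each take ₹441,000; Reuben's ₹441,000 share passes to Reuben's issue; Aditi's ₹441,000 share passes to Aditi's issue.
Reuben's share (₹441,000) is divided into 3 shares of ₹147,000: Fenna, Kaspar, and Sione each take ₹147,000.
Aditi's share (₹441,000) is divided into 3 shares of ₹147,000: Jovan, Yara, and Uma each take ₹147,000.

Fenna receives ₹147,000.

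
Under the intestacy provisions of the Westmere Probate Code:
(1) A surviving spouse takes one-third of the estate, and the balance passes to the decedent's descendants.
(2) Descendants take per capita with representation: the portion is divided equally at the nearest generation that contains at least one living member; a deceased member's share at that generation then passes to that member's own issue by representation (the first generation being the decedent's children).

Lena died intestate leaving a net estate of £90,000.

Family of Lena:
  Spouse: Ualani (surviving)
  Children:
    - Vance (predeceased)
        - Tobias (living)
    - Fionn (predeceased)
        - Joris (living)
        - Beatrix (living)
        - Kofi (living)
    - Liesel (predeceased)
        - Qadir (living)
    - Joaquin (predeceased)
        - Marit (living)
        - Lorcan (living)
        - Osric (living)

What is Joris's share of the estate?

Joris receives £7,500.

Ualani takes one-third of £90,000 = £30,000. The remaining £60,000 passes to the descendants.
No child survives, so the initial division is made at the grandchildren's generation.
The descendants' portion (£60,000) is divided into 8 shares of £7,500: Tobias, Joris, Beatrix, Kofi, Qadir, Marit, Lorcan, and Osric each take £7,500.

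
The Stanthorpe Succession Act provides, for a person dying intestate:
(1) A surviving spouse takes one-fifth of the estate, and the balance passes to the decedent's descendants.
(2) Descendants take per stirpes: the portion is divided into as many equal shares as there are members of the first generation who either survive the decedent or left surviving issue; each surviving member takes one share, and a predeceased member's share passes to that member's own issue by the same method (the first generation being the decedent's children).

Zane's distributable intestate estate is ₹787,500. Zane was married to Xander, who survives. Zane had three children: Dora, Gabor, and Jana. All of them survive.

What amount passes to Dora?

Dora receives ₹210,000.

Xander takes one-fifth of ₹787,500 = ₹157,500. The remaining ₹630,000 passes to the descendants.
The descendants' portion (₹630,000) is divided into 3 shares of ₹210,000: Dora, Gabor, and Jana each take ₹210,000.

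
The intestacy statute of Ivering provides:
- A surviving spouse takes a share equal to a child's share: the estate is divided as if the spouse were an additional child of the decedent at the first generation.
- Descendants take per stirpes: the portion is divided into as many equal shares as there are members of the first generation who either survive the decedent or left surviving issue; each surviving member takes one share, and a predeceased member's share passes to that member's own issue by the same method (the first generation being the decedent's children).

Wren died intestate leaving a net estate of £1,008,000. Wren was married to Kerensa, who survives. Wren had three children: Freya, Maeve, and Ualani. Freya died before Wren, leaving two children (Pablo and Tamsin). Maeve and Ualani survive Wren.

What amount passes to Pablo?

Pablo receives £126,000.

The spouse counts as an additional share at the children's level, so there are 4 primary shares of £252,000. Kerensa takes one such share (£252,000).
The children's combined portion (£756,000) is divided into 3 shares of £252,000: Maeve and Ualani each take £252,000; Freya's £252,000 share passes to Freya's issue.
Freya's share (£252,000) is divided into 2 shares of £126,000: Pablo and Tamsin each take £126,000.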